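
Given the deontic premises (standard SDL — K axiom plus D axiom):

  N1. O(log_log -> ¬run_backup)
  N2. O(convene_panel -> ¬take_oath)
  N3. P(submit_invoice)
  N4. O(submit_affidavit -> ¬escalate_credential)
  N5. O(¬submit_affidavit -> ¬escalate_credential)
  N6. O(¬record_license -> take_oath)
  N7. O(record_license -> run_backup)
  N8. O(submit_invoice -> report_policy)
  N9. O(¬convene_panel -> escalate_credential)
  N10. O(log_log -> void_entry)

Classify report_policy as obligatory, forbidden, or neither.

Premise 8 is O(submit_invoice -> report_policy), but O(submit_invoice) is not derivable from the premises (the permission P(submit_invoice) asserts only ¬O(¬submit_invoice), not O(submit_invoice)), so it does not yield O(report_policy).
No premise or chain of K-axiom applications forces O(report_policy), and none forces O(¬report_policy). So report_policy is neither obligatory nor forbidden under these norms.

Neither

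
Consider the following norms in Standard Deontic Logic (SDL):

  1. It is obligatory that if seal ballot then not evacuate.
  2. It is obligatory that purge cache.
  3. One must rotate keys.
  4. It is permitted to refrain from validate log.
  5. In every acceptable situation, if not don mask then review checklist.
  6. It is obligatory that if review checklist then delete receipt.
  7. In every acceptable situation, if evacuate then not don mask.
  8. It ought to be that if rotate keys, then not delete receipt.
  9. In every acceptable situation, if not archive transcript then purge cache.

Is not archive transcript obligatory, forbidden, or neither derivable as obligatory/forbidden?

Neither

Premise 9 is O(¬archive_transcript → purge_cache); even if O(purge_cache) held, inferring O(¬archive_transcript) would be affirming the consequent — invalid.
No premise or chain of K-axiom applications forces O(¬archive_transcript), and none forces O(archive_transcript). So ¬archive_transcript is neither obligatory nor forbidden under these norms.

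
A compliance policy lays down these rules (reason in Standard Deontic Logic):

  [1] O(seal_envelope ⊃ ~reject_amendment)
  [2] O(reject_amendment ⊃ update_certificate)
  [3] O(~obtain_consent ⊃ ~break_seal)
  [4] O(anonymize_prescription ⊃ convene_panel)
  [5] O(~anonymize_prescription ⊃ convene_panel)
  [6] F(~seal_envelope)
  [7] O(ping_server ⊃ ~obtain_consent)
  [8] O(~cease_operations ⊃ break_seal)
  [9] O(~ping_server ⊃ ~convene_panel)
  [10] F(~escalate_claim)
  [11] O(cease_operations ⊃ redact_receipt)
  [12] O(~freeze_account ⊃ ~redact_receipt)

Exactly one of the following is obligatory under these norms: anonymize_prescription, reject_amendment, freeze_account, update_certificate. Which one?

Premises 5 and 4 cover both cases: O(~anonymize_prescription ⊃ convene_panel) and O(anonymize_prescription ⊃ convene_panel). Since ~anonymize_prescription ∨ anonymize_prescription is a tautology, O(convene_panel) follows.
Premise 9 is O(~ping_server ⊃ ~convene_panel); contrapositively O(convene_panel ⊃ ping_server). Since O(convene_panel) holds, K gives O(ping_server).
With premise 7, O(ping_server ⊃ ~obtain_consent), the K-axiom yields O(~obtain_consent).
Applying K to premise 3 (O(~obtain_consent ⊃ ~break_seal)) and O(~obtain_consent) yields O(~break_seal).
The contrapositive of premise 8 (O(~cease_operations ⊃ break_seal)) is O(~break_seal ⊃ cease_operations), and O(~break_seal) is already established, so O(cease_operations).
Premise 11 is O(cease_operations ⊃ redact_receipt); since O(cease_operations), deontic closure gives O(redact_receipt).
Premise 12 is O(~freeze_account ⊃ ~redact_receipt); contrapositively O(redact_receipt ⊃ freeze_account). Since O(redact_receipt) holds, K gives O(freeze_account).
So O(freeze_account) holds — freeze_account is obligatory. None of the other listed options is made obligatory by any chain of premises.

freeze_account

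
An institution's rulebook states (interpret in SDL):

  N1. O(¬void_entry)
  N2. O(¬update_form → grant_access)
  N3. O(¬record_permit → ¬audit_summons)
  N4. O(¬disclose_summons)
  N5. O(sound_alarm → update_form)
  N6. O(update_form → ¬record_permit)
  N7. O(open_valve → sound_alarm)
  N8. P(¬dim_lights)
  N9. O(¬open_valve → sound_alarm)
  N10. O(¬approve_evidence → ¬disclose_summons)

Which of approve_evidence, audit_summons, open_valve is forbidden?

Premises 7 and 9 cover both cases: O(open_valve → sound_alarm) and O(¬open_valve → sound_alarm). Since open_valve ∨ ¬open_valve is a tautology, O(sound_alarm) follows.
Premise 5 is O(sound_alarm → update_form); since O(sound_alarm), deontic closure gives O(update_form).
Premise 6 is O(update_form → ¬record_permit); since O(update_form), deontic closure gives O(¬record_permit).
From O(¬record_permit) and premise 3, O(¬record_permit → ¬audit_summons), we obtain O(¬audit_summons).
So O(¬audit_summons) holds, i.e. audit_summons is forbidden. None of the other listed options is forbidden under the premises.

audit_summons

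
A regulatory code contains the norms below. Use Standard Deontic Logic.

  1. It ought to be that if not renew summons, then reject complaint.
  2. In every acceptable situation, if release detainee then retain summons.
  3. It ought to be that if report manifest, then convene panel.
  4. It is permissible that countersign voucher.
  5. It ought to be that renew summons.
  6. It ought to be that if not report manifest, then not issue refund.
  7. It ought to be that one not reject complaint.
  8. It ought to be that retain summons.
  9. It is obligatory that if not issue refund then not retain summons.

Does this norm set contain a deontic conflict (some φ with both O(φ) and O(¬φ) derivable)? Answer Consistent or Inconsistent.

Consistent

Premise 1 is O(¬renew_summons → reject_complaint), but O(¬renew_summons) is not derivable from the premises, so it does not yield O(reject_complaint).
So O(reject_complaint) is not derivable, and the apparent clash with O(¬reject_complaint) does not arise.
A world satisfying every obligation exists (e.g. convene_panel=true, countersign_voucher=false, issue_refund=true, reject_complaint=false, release_detainee=false, renew_summons=true, report_manifest=true, retain_summons=true); no atom is both obligatory and forbidden, so the set is consistent.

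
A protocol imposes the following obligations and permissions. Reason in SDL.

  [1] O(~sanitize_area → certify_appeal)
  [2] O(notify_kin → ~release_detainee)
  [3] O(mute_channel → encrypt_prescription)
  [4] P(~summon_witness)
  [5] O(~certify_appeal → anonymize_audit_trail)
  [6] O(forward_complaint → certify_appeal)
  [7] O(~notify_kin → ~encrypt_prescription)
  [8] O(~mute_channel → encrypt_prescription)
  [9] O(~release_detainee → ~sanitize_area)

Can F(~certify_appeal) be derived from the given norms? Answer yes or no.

Premises 8 and 3 cover both cases: O(~mute_channel → encrypt_prescription) and O(mute_channel → encrypt_prescription). Since ~mute_channel ∨ mute_channel is a tautology, O(encrypt_prescription) follows.
The contrapositive of premise 7 (O(~notify_kin → ~encrypt_prescription)) is O(encrypt_prescription → notify_kin), and O(encrypt_prescription) is already established, so O(notify_kin).
With premise 2, O(notify_kin → ~release_detainee), the K-axiom yields O(~release_detainee).
Applying K to premise 9 (O(~release_detainee → ~sanitize_area)) and O(~release_detainee) yields O(~sanitize_area).
From O(~sanitize_area) and premise 1, O(~sanitize_area → certify_appeal), we obtain O(certify_appeal).
Premises 4, 5, 6 do not contribute to this derivation.
So O(certify_appeal) holds, i.e. F(~certify_appeal). The claim follows.

Yes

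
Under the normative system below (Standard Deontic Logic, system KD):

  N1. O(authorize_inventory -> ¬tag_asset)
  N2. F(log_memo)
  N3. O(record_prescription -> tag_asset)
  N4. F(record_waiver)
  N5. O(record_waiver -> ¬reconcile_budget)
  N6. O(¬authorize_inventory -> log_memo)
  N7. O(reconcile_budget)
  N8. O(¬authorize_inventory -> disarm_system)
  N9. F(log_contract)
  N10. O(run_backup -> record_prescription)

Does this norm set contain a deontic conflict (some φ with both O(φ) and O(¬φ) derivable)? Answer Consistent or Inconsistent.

Consistent

Premise 5 is O(record_waiver -> ¬reconcile_budget), but O(record_waiver) is not derivable from the premises, so it does not yield O(¬reconcile_budget).
So O(¬reconcile_budget) is not derivable, and the apparent clash with O(reconcile_budget) does not arise.
A world satisfying every obligation exists (e.g. authorize_inventory=true, disarm_system=false, log_contract=false, log_memo=false, reconcile_budget=true, record_prescription=false, record_waiver=false, run_backup=false, tag_asset=false); no atom is both obligatory and forbidden, so the set is consistent.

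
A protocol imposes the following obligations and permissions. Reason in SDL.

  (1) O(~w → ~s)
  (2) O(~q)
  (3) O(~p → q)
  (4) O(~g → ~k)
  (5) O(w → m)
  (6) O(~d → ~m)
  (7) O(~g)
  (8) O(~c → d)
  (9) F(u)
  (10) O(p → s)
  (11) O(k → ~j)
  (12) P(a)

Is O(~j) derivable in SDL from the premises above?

No

Premise 11 is O(k → ~j), but O(k) is not derivable from the premises, so it does not yield O(~j).
No other premise forces O(~j). An ideal world satisfying every premise can still have ~j false, so O(~j) is not derivable.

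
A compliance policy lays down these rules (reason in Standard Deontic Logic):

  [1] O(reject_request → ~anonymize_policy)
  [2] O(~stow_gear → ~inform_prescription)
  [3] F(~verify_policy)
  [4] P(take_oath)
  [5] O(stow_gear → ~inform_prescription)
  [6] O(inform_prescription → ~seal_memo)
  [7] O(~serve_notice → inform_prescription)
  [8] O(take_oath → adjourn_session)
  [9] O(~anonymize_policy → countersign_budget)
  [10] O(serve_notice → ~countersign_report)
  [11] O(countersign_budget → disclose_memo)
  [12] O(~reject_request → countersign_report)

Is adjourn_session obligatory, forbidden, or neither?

Neither

Premise 8 is O(take_oath → adjourn_session), but O(take_oath) is not derivable from the premises (the permission P(take_oath) asserts only ~O(~take_oath), not O(take_oath)), so it does not yield O(adjourn_session).
No premise or chain of K-axiom applications forces O(adjourn_session), and none forces O(~adjourn_session). So adjourn_session is neither obligatory nor forbidden under these norms.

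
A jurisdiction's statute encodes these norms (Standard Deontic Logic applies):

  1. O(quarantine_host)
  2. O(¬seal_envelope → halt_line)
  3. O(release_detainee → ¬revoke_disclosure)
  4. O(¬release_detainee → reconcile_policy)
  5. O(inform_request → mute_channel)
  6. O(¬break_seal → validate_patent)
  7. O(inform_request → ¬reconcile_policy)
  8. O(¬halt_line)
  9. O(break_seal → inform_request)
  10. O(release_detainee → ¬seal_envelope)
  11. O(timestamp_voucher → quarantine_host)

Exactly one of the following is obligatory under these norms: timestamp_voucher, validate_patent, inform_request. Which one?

Premise 8 gives O(¬halt_line).
Premise 2, O(¬seal_envelope → halt_line), contraposes to O(¬halt_line → seal_envelope); with O(¬halt_line) we get O(seal_envelope).
Premise 10, O(release_detainee → ¬seal_envelope), contraposes to O(seal_envelope → ¬release_detainee); with O(seal_envelope) we get O(¬release_detainee).
From O(¬release_detainee) and premise 4, O(¬release_detainee → reconcile_policy), we obtain O(reconcile_policy).
Premise 7 is O(inform_request → ¬reconcile_policy); contrapositively O(reconcile_policy → ¬inform_request). Since O(reconcile_policy) holds, K gives O(¬inform_request).
Premise 9 is O(break_seal → inform_request); contrapositively O(¬inform_request → ¬break_seal). Since O(¬inform_request) holds, K gives O(¬break_seal).
From O(¬break_seal) and premise 6, O(¬break_seal → validate_patent), we obtain O(validate_patent).
So O(validate_patent) holds — validate_patent is obligatory. None of the other listed options is made obligatory by any chain of premises.

validate_patent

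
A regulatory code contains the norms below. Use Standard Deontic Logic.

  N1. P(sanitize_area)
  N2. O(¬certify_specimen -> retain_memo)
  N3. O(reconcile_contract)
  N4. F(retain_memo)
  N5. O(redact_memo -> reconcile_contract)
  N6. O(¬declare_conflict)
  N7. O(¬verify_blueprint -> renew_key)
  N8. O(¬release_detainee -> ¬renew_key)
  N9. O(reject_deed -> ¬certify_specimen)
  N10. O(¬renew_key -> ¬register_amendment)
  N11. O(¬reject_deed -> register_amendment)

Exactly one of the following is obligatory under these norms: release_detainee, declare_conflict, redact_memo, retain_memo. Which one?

F(retain_memo) at premise 4 means O(¬retain_memo).
Premise 2, O(¬certify_specimen -> retain_memo), contraposes to O(¬retain_memo -> certify_specimen); with O(¬retain_memo) we get O(certify_specimen).
Premise 9 is O(reject_deed -> ¬certify_specimen); contrapositively O(certify_specimen -> ¬reject_deed). Since O(certify_specimen) holds, K gives O(¬reject_deed).
Premise 11 is O(¬reject_deed -> register_amendment); since O(¬reject_deed), deontic closure gives O(register_amendment).
The contrapositive of premise 10 (O(¬renew_key -> ¬register_amendment)) is O(register_amendment -> renew_key), and O(register_amendment) is already established, so O(renew_key).
Premise 8, O(¬release_detainee -> ¬renew_key), contraposes to O(renew_key -> release_detainee); with O(renew_key) we get O(release_detainee).
So O(release_detainee) holds — release_detainee is obligatory. None of the other listed options is made obligatory by any chain of premises.

release_detainee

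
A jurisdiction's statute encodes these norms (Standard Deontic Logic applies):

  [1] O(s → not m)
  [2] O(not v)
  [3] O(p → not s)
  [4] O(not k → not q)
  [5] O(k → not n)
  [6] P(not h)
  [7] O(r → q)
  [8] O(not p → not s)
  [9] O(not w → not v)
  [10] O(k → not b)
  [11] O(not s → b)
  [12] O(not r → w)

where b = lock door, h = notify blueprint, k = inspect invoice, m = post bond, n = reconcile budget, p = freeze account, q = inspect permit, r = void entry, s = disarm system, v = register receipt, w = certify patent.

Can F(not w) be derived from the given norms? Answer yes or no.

Yes

Premises 8 and 3 are O(not p → not s) and O(p → not s); every ideal world satisfies not p or p, so in either case not s holds — hence O(not s).
From O(not s) and premise 11, O(not s → b), we obtain O(b).
The contrapositive of premise 10 (O(k → not b)) is O(b → not k), and O(b) is already established, so O(not k).
Applying K to premise 4 (O(not k → not q)) and O(not k) yields O(not q).
Premise 7, O(r → q), contraposes to O(not q → not r); with O(not q) we get O(not r).
With premise 12, O(not r → w), the K-axiom yields O(w).
Premises 1, 2, 5, 6, 9 do not contribute to this derivation.
So O(w) holds, i.e. F(not w). The claim follows.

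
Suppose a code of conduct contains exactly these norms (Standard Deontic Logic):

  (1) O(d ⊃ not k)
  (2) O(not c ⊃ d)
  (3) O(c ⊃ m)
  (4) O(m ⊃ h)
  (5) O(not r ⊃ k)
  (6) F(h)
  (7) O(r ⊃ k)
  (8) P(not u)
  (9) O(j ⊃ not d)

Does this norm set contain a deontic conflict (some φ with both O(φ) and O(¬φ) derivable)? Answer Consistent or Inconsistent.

Inconsistent

Premises 7 and 5 cover both cases: O(r ⊃ k) and O(not r ⊃ k). Since r ∨ not r is a tautology, O(k) follows.
The contrapositive of premise 1 (O(d ⊃ not k)) is O(k ⊃ not d), and O(k) is already established, so O(not d).
The contrapositive of premise 2 (O(not c ⊃ d)) is O(not d ⊃ c), and O(not d) is already established, so O(c).
Applying K to premise 3 (O(c ⊃ m)) and O(c) yields O(m).
Premise 4 is O(m ⊃ h); since O(m), deontic closure gives O(h).
Yet premise 6 is F(h), i.e. O(not h).
We now have both O(h) and O(not h) — h is simultaneously obligatory and forbidden, violating the D-axiom.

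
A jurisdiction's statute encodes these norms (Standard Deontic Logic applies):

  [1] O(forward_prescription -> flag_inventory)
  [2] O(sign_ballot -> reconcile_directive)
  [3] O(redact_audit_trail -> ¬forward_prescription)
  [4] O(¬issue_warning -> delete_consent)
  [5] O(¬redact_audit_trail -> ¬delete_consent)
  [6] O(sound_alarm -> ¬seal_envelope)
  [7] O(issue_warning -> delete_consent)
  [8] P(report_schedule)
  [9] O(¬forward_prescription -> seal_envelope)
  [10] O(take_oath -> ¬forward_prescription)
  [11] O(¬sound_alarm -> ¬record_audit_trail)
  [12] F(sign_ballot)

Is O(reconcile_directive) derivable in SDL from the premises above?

No

Premise 2 is O(sign_ballot -> reconcile_directive), but O(sign_ballot) is not derivable from the premises, so it does not yield O(reconcile_directive).
No other premise forces O(reconcile_directive). An ideal world satisfying every premise can still have reconcile_directive false, so O(reconcile_directive) is not derivable.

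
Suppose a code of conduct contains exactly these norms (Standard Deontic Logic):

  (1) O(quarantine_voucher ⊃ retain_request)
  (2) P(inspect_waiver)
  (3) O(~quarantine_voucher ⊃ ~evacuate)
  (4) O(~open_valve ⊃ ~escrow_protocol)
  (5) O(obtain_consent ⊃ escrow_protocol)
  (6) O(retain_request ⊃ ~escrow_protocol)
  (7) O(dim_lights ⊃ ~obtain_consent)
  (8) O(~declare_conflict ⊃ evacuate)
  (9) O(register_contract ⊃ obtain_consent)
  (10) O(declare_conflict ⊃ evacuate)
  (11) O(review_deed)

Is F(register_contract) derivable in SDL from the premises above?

Yes

Premises 8 and 10 are O(~declare_conflict ⊃ evacuate) and O(declare_conflict ⊃ evacuate); every ideal world satisfies ~declare_conflict or declare_conflict, so in either case evacuate holds — hence O(evacuate).
The contrapositive of premise 3 (O(~quarantine_voucher ⊃ ~evacuate)) is O(evacuate ⊃ quarantine_voucher), and O(evacuate) is already established, so O(quarantine_voucher).
From O(quarantine_voucher) and premise 1, O(quarantine_voucher ⊃ retain_request), we obtain O(retain_request).
With premise 6, O(retain_request ⊃ ~escrow_protocol), the K-axiom yields O(~escrow_protocol).
The contrapositive of premise 5 (O(obtain_consent ⊃ escrow_protocol)) is O(~escrow_protocol ⊃ ~obtain_consent), and O(~escrow_protocol) is already established, so O(~obtain_consent).
Premise 9 is O(register_contract ⊃ obtain_consent); contrapositively O(~obtain_consent ⊃ ~register_contract). Since O(~obtain_consent) holds, K gives O(~register_contract).
Premises 2, 4, 7, 11 do not contribute to this derivation.
So O(~register_contract) holds, i.e. F(register_contract). The claim follows.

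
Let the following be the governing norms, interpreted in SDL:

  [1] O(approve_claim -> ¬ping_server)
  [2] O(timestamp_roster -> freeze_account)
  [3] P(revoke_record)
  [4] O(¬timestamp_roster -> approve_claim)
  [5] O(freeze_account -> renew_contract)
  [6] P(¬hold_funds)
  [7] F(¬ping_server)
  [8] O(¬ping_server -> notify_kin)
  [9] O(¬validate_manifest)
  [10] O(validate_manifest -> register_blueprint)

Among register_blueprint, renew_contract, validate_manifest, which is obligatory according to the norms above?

Premise 7 is F(¬ping_server), i.e. O(ping_server).
Premise 1, O(approve_claim -> ¬ping_server), contraposes to O(ping_server -> ¬approve_claim); with O(ping_server) we get O(¬approve_claim).
Premise 4, O(¬timestamp_roster -> approve_claim), contraposes to O(¬approve_claim -> timestamp_roster); with O(¬approve_claim) we get O(timestamp_roster).
Applying K to premise 2 (O(timestamp_roster -> freeze_account)) and O(timestamp_roster) yields O(freeze_account).
With premise 5, O(freeze_account -> renew_contract), the K-axiom yields O(renew_contract).
So O(renew_contract) holds — renew_contract is obligatory. None of the other listed options is made obligatory by any chain of premises.

renew_contract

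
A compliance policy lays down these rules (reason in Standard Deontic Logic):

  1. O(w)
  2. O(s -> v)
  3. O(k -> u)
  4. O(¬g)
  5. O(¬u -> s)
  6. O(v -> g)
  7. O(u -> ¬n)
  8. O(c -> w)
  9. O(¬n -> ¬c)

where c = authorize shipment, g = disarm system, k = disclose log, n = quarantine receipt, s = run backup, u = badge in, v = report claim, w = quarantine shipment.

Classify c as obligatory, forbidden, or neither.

Forbidden

From premise 4 we have O(¬g).
The contrapositive of premise 6 (O(v -> g)) is O(¬g -> ¬v), and O(¬g) is already established, so O(¬v).
The contrapositive of premise 2 (O(s -> v)) is O(¬v -> ¬s), and O(¬v) is already established, so O(¬s).
The contrapositive of premise 5 (O(¬u -> s)) is O(¬s -> u), and O(¬s) is already established, so O(u).
Premise 7 is O(u -> ¬n); since O(u), deontic closure gives O(¬n).
With premise 9, O(¬n -> ¬c), the K-axiom yields O(¬c).
Premises 1, 3, 8 do not contribute to this derivation.
Thus O(¬c), which is F(c): c is forbidden.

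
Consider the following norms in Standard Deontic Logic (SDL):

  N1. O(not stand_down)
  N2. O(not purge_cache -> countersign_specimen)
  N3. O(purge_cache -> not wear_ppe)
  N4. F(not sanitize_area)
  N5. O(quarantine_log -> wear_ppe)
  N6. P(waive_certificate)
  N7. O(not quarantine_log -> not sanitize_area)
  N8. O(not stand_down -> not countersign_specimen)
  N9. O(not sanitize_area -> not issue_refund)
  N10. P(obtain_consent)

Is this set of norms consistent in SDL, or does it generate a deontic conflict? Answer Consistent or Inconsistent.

Inconsistent

Premise 4 is F(not sanitize_area), i.e. O(sanitize_area).
Premise 7 is O(not quarantine_log -> not sanitize_area); contrapositively O(sanitize_area -> quarantine_log). Since O(sanitize_area) holds, K gives O(quarantine_log).
Applying K to premise 5 (O(quarantine_log -> wear_ppe)) and O(quarantine_log) yields O(wear_ppe).
The contrapositive of premise 3 (O(purge_cache -> not wear_ppe)) is O(wear_ppe -> not purge_cache), and O(wear_ppe) is already established, so O(not purge_cache).
Premise 2 is O(not purge_cache -> countersign_specimen); since O(not purge_cache), deontic closure gives O(countersign_specimen).
Premise 8 is O(not stand_down -> not countersign_specimen); contrapositively O(countersign_specimen -> stand_down). Since O(countersign_specimen) holds, K gives O(stand_down).
But premise 1 directly asserts O(not stand_down).
We now have both O(stand_down) and O(not stand_down) — stand_down is simultaneously obligatory and forbidden, violating the D-axiom.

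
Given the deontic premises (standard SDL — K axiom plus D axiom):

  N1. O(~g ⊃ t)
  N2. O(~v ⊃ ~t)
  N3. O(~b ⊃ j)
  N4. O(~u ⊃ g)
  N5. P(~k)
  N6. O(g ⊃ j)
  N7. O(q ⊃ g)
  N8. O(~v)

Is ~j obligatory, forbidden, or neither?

From premise 8 we have O(~v).
Applying K to premise 2 (O(~v ⊃ ~t)) and O(~v) yields O(~t).
Premise 1 is O(~g ⊃ t); contrapositively O(~t ⊃ g). Since O(~t) holds, K gives O(g).
Applying K to premise 6 (O(g ⊃ j)) and O(g) yields O(j).
Premises 3, 4, 5, 7 do not contribute to this derivation.
Thus O(j), which is F(~j): ~j is forbidden.

Forbidden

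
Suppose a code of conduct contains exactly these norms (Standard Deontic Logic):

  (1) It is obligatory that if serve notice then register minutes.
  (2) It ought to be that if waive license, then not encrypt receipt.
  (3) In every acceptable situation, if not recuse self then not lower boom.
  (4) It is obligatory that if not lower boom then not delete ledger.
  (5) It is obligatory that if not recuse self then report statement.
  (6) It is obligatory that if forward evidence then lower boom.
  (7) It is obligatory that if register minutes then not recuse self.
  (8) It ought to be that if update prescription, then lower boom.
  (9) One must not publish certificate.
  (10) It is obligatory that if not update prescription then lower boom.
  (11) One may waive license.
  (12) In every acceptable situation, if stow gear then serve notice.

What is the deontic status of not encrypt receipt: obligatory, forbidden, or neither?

Premise 2 is O(waive_license → ¬encrypt_receipt), but O(waive_license) is not derivable from the premises (the permission P(waive_license) asserts only ¬O(¬waive_license), not O(waive_license)), so it does not yield O(¬encrypt_receipt).
No premise or chain of K-axiom applications forces O(¬encrypt_receipt), and none forces O(encrypt_receipt). So ¬encrypt_receipt is neither obligatory nor forbidden under these norms.

Neither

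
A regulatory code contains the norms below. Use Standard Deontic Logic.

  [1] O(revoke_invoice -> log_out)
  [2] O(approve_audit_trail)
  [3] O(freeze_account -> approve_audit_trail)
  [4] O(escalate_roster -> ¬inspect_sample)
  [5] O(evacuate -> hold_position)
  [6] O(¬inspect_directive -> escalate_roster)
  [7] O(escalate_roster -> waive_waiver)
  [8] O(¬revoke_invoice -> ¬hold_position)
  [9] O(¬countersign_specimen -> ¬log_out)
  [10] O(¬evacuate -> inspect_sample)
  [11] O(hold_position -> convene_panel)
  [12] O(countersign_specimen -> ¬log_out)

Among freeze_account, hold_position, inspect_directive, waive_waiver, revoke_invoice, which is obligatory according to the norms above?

By case analysis on ¬countersign_specimen: premise 9 gives O(¬countersign_specimen -> ¬log_out) and premise 12 gives O(countersign_specimen -> ¬log_out), so O(¬log_out) either way.
The contrapositive of premise 1 (O(revoke_invoice -> log_out)) is O(¬log_out -> ¬revoke_invoice), and O(¬log_out) is already established, so O(¬revoke_invoice).
With premise 8, O(¬revoke_invoice -> ¬hold_position), the K-axiom yields O(¬hold_position).
The contrapositive of premise 5 (O(evacuate -> hold_position)) is O(¬hold_position -> ¬evacuate), and O(¬hold_position) is already established, so O(¬evacuate).
From O(¬evacuate) and premise 10, O(¬evacuate -> inspect_sample), we obtain O(inspect_sample).
Premise 4 is O(escalate_roster -> ¬inspect_sample); contrapositively O(inspect_sample -> ¬escalate_roster). Since O(inspect_sample) holds, K gives O(¬escalate_roster).
The contrapositive of premise 6 (O(¬inspect_directive -> escalate_roster)) is O(¬escalate_roster -> inspect_directive), and O(¬escalate_roster) is already established, so O(inspect_directive).
So O(inspect_directive) holds — inspect_directive is obligatory. None of the other listed options is made obligatory by any chain of premises.

inspect_directive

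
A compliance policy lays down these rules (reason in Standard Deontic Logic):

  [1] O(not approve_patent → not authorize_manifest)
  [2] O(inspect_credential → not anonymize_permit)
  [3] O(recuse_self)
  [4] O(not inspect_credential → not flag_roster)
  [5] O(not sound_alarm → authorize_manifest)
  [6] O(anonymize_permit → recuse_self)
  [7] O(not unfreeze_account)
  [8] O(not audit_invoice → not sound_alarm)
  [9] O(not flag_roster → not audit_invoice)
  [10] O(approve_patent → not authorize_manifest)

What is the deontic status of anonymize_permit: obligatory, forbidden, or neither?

Forbidden

Premises 1 and 10 are O(not approve_patent → not authorize_manifest) and O(approve_patent → not authorize_manifest); every ideal world satisfies not approve_patent or approve_patent, so in either case not authorize_manifest holds — hence O(not authorize_manifest).
The contrapositive of premise 5 (O(not sound_alarm → authorize_manifest)) is O(not authorize_manifest → sound_alarm), and O(not authorize_manifest) is already established, so O(sound_alarm).
Premise 8, O(not audit_invoice → not sound_alarm), contraposes to O(sound_alarm → audit_invoice); with O(sound_alarm) we get O(audit_invoice).
The contrapositive of premise 9 (O(not flag_roster → not audit_invoice)) is O(audit_invoice → flag_roster), and O(audit_invoice) is already established, so O(flag_roster).
The contrapositive of premise 4 (O(not inspect_credential → not flag_roster)) is O(flag_roster → inspect_credential), and O(flag_roster) is already established, so O(inspect_credential).
From O(inspect_credential) and premise 2, O(inspect_credential → not anonymize_permit), we obtain O(not anonymize_permit).
Premises 3, 6, 7 do not contribute to this derivation.
Thus O(not anonymize_permit), which is F(anonymize_permit): anonymize_permit is forbidden.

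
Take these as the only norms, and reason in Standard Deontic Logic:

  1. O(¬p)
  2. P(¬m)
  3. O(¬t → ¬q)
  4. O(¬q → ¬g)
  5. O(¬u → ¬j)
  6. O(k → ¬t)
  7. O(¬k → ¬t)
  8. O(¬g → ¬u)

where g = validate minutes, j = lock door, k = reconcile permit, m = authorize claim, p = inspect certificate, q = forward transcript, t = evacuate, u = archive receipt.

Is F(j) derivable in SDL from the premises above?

Premises 6 and 7 cover both cases: O(k → ¬t) and O(¬k → ¬t). Since k ∨ ¬k is a tautology, O(¬t) follows.
Premise 3 is O(¬t → ¬q); since O(¬t), deontic closure gives O(¬q).
Applying K to premise 4 (O(¬q → ¬g)) and O(¬q) yields O(¬g).
From O(¬g) and premise 8, O(¬g → ¬u), we obtain O(¬u).
With premise 5, O(¬u → ¬j), the K-axiom yields O(¬j).
Premises 1, 2 do not contribute to this derivation.
So O(¬j) holds, i.e. F(j). The claim follows.

Yes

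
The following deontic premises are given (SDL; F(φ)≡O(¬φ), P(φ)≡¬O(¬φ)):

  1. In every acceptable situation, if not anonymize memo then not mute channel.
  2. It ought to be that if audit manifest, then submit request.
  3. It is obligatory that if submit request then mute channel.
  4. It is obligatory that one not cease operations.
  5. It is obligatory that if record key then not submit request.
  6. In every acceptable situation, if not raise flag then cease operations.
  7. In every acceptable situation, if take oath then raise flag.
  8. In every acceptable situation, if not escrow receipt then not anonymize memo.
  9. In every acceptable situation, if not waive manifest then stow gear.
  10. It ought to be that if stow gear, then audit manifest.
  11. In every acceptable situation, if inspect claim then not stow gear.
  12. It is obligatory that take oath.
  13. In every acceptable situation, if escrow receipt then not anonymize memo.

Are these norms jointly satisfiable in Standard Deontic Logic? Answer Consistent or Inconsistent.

Premise 6 is O(¬raise_flag → cease_operations), but O(¬raise_flag) is not derivable from the premises, so it does not yield O(cease_operations).
So O(cease_operations) is not derivable, and the apparent clash with O(¬cease_operations) does not arise.
A world satisfying every obligation exists (e.g. anonymize_memo=false, audit_manifest=false, cease_operations=false, escrow_receipt=false, inspect_claim=false, mute_channel=false, raise_flag=true, record_key=false, stow_gear=false, submit_request=false, take_oath=true, waive_manifest=true); no atom is both obligatory and forbidden, so the set is consistent.

Consistent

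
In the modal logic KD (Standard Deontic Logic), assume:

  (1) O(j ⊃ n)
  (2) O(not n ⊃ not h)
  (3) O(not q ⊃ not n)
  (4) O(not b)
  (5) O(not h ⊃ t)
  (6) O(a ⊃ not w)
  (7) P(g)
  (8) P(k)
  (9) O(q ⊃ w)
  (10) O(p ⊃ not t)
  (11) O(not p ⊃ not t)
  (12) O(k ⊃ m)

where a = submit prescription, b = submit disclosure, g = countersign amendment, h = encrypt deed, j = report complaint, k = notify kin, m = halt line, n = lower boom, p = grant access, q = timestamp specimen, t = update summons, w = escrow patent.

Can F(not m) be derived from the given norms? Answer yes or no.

Premise 12 is O(k ⊃ m), but O(k) is not derivable from the premises (the permission P(k) asserts only not O(not k), not O(k)), so it does not yield O(m).
No other premise forces O(m). An ideal world satisfying every premise can still have not m true, so F(not m) is not derivable.

No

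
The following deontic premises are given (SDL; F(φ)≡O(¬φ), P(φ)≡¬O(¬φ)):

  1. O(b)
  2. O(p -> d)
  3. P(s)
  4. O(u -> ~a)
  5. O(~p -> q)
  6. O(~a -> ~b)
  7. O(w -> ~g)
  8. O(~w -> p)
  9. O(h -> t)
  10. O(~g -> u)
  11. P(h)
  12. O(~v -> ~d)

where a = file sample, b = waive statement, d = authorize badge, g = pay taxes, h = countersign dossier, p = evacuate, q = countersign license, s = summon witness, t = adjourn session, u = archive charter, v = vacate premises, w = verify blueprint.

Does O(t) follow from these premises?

No

Premise 9 is O(h -> t), but O(h) is not derivable from the premises (the permission P(h) asserts only ~O(~h), not O(h)), so it does not yield O(t).
No other premise forces O(t). An ideal world satisfying every premise can still have t false, so O(t) is not derivable.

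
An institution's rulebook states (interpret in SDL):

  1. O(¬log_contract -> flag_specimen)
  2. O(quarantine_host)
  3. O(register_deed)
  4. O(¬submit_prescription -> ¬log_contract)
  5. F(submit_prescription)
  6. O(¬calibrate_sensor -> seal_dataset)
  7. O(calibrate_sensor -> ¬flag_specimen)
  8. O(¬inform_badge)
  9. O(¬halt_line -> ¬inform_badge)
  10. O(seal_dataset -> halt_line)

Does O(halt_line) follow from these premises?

F(submit_prescription) at premise 5 means O(¬submit_prescription).
Premise 4 is O(¬submit_prescription -> ¬log_contract); since O(¬submit_prescription), deontic closure gives O(¬log_contract).
From O(¬log_contract) and premise 1, O(¬log_contract -> flag_specimen), we obtain O(flag_specimen).
Premise 7 is O(calibrate_sensor -> ¬flag_specimen); contrapositively O(flag_specimen -> ¬calibrate_sensor). Since O(flag_specimen) holds, K gives O(¬calibrate_sensor).
Applying K to premise 6 (O(¬calibrate_sensor -> seal_dataset)) and O(¬calibrate_sensor) yields O(seal_dataset).
Applying K to premise 10 (O(seal_dataset -> halt_line)) and O(seal_dataset) yields O(halt_line).
Premises 2, 3, 8, 9 do not contribute to this derivation.
So O(halt_line) follows.

Yes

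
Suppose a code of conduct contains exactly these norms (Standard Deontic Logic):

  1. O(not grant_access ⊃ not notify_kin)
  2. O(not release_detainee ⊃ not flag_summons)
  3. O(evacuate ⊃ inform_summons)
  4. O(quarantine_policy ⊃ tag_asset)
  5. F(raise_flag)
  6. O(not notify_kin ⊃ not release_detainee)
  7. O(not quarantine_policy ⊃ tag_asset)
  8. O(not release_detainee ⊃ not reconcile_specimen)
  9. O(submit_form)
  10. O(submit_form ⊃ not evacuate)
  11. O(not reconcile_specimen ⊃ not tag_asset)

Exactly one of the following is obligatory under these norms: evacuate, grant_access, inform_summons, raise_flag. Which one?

grant_access

Premises 7 and 4 cover both cases: O(not quarantine_policy ⊃ tag_asset) and O(quarantine_policy ⊃ tag_asset). Since not quarantine_policy ∨ quarantine_policy is a tautology, O(tag_asset) follows.
Premise 11, O(not reconcile_specimen ⊃ not tag_asset), contraposes to O(tag_asset ⊃ reconcile_specimen); with O(tag_asset) we get O(reconcile_specimen).
Premise 8, O(not release_detainee ⊃ not reconcile_specimen), contraposes to O(reconcile_specimen ⊃ release_detainee); with O(reconcile_specimen) we get O(release_detainee).
Premise 6 is O(not notify_kin ⊃ not release_detainee); contrapositively O(release_detainee ⊃ notify_kin). Since O(release_detainee) holds, K gives O(notify_kin).
Premise 1, O(not grant_access ⊃ not notify_kin), contraposes to O(notify_kin ⊃ grant_access); with O(notify_kin) we get O(grant_access).
So O(grant_access) holds — grant_access is obligatory. None of the other listed options is made obligatory by any chain of premises.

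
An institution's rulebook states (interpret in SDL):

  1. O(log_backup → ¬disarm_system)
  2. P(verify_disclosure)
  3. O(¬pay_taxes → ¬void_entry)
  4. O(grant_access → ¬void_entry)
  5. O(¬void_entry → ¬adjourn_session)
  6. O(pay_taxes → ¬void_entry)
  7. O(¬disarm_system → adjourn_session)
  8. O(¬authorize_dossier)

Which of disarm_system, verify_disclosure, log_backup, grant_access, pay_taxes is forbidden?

Premises 6 and 3 cover both cases: O(pay_taxes → ¬void_entry) and O(¬pay_taxes → ¬void_entry). Since pay_taxes ∨ ¬pay_taxes is a tautology, O(¬void_entry) follows.
With premise 5, O(¬void_entry → ¬adjourn_session), the K-axiom yields O(¬adjourn_session).
Premise 7 is O(¬disarm_system → adjourn_session); contrapositively O(¬adjourn_session → disarm_system). Since O(¬adjourn_session) holds, K gives O(disarm_system).
Premise 1 is O(log_backup → ¬disarm_system); contrapositively O(disarm_system → ¬log_backup). Since O(disarm_system) holds, K gives O(¬log_backup).
So O(¬log_backup) holds, i.e. log_backup is forbidden. None of the other listed options is forbidden under the premises.

log_backup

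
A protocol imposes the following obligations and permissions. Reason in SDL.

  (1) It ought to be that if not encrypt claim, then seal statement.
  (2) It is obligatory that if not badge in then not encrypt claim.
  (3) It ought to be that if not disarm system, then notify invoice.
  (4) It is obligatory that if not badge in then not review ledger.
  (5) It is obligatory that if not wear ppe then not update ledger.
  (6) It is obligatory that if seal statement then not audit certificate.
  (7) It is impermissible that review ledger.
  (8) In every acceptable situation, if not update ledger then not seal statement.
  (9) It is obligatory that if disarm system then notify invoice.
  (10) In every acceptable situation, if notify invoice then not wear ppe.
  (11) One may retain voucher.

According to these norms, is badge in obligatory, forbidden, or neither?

Premises 9 and 3 cover both cases: O(disarm_system → notify_invoice) and O(¬disarm_system → notify_invoice). Since disarm_system ∨ ¬disarm_system is a tautology, O(notify_invoice) follows.
With premise 10, O(notify_invoice → ¬wear_ppe), the K-axiom yields O(¬wear_ppe).
Applying K to premise 5 (O(¬wear_ppe → ¬update_ledger)) and O(¬wear_ppe) yields O(¬update_ledger).
With premise 8, O(¬update_ledger → ¬seal_statement), the K-axiom yields O(¬seal_statement).
The contrapositive of premise 1 (O(¬encrypt_claim → seal_statement)) is O(¬seal_statement → encrypt_claim), and O(¬seal_statement) is already established, so O(encrypt_claim).
The contrapositive of premise 2 (O(¬badge_in → ¬encrypt_claim)) is O(encrypt_claim → badge_in), and O(encrypt_claim) is already established, so O(badge_in).
Premises 4, 6, 7, 11 do not contribute to this derivation.
Hence badge_in is obligatory.

Obligatory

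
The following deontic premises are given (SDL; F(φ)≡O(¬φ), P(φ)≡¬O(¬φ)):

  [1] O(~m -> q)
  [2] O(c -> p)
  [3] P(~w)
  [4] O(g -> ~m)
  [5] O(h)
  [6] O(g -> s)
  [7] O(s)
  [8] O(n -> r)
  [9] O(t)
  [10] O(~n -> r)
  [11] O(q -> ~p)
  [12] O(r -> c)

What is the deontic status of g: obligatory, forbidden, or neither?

Forbidden

Premises 10 and 8 cover both cases: O(~n -> r) and O(n -> r). Since ~n ∨ n is a tautology, O(r) follows.
Applying K to premise 12 (O(r -> c)) and O(r) yields O(c).
With premise 2, O(c -> p), the K-axiom yields O(p).
Premise 11, O(q -> ~p), contraposes to O(p -> ~q); with O(p) we get O(~q).
Premise 1, O(~m -> q), contraposes to O(~q -> m); with O(~q) we get O(m).
The contrapositive of premise 4 (O(g -> ~m)) is O(m -> ~g), and O(m) is already established, so O(~g).
Premises 3, 5, 6, 7, 9 do not contribute to this derivation.
Thus O(~g), which is F(g): g is forbidden.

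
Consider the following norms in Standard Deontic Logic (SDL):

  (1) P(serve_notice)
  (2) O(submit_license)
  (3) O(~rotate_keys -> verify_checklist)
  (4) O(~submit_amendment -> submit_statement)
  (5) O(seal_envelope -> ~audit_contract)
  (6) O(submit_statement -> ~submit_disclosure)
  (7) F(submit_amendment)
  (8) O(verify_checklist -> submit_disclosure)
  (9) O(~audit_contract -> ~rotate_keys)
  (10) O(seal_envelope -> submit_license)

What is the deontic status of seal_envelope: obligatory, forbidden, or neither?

Premise 7, F(submit_amendment), is equivalent to O(~submit_amendment).
Premise 4 is O(~submit_amendment -> submit_statement); since O(~submit_amendment), deontic closure gives O(submit_statement).
With premise 6, O(submit_statement -> ~submit_disclosure), the K-axiom yields O(~submit_disclosure).
The contrapositive of premise 8 (O(verify_checklist -> submit_disclosure)) is O(~submit_disclosure -> ~verify_checklist), and O(~submit_disclosure) is already established, so O(~verify_checklist).
Premise 3, O(~rotate_keys -> verify_checklist), contraposes to O(~verify_checklist -> rotate_keys); with O(~verify_checklist) we get O(rotate_keys).
Premise 9, O(~audit_contract -> ~rotate_keys), contraposes to O(rotate_keys -> audit_contract); with O(rotate_keys) we get O(audit_contract).
Premise 5, O(seal_envelope -> ~audit_contract), contraposes to O(audit_contract -> ~seal_envelope); with O(audit_contract) we get O(~seal_envelope).
Premises 1, 2, 10 do not contribute to this derivation.
Thus O(~seal_envelope), which is F(seal_envelope): seal_envelope is forbidden.

Forbidden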